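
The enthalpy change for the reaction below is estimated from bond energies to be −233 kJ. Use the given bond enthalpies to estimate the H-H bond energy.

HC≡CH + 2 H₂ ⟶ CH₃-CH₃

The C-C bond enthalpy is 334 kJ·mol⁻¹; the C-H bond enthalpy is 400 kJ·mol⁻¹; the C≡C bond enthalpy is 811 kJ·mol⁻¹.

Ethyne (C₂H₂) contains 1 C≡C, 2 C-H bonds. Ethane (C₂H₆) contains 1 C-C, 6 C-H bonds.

D(H-H) ≈ 445 kJ/mol

Let D be the H-H bond energy.
Σ(broken) = 1×811 + 2×400 + 2×D = 1611 + 2D
Σ(formed) = 1×334 + 6×400 = 2734
ΔH = Σ(broken) − Σ(formed) = (1611 + 2D) − (2734) = −1123 + 2D
Setting this equal to −233 kJ gives 2D = 890, so D = 445 kJ/mol.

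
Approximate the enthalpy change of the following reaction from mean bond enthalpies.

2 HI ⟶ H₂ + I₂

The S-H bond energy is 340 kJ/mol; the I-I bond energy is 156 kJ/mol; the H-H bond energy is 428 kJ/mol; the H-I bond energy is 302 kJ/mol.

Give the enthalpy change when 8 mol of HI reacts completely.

ΔH = +80 kJ

Bonds broken (reactants):
  H-I: 2 × 302 = 604
  Σ(broken) = 604 kJ
Bonds formed (products):
  H-H: 1 × 428 = 428
  I-I: 1 × 156 = 156
  Σ(formed) = 584 kJ
ΔH = Σ(broken) − Σ(formed) = 604 − 584 = +20 kJ
For 4× the reaction as written: 4 × (+20) = +80 kJ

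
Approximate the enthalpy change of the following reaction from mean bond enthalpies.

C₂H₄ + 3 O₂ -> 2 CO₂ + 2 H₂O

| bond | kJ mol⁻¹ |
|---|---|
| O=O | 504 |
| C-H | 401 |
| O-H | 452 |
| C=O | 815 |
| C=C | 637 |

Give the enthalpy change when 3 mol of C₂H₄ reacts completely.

Bonds broken (reactants):
  C-H: 4 × 401 = 1604
  C=C: 1 × 637 = 637
  O=O: 3 × 504 = 1512
  Σ(broken) = 3753 kJ
Bonds formed (products):
  C=O: 4 × 815 = 3260
  O-H: 4 × 452 = 1808
  Σ(formed) = 5068 kJ
ΔH = Σ(broken) − Σ(formed) = 3753 − 5068 = −1315 kJ
For 3× the reaction as written: 3 × (−1315) = −3945 kJ

ΔH = −3945 kJ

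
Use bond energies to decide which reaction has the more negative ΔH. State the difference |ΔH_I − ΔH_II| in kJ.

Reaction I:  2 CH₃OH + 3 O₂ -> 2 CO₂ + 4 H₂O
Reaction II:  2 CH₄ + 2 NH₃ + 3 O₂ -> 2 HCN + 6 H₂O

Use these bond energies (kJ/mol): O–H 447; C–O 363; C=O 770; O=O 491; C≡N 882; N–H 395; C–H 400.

Reaction I, by 278 kJ

Reaction I:
  Bonds broken (reactants):
    C–H: 6 × 400 = 2400
    C–O: 2 × 363 = 726
    O–H: 2 × 447 = 894
    O=O: 3 × 491 = 1473
    Σ(broken) = 5493 kJ
  Bonds formed (products):
    C=O: 4 × 770 = 3080
    O–H: 8 × 447 = 3576
    Σ(formed) = 6656 kJ
  ΔH_I = 5493 − 6656 = −1163 kJ
Reaction II:
  Bonds broken (reactants):
    C–H: 8 × 400 = 3200
    N–H: 6 × 395 = 2370
    O=O: 3 × 491 = 1473
    Σ(broken) = 7043 kJ
  Bonds formed (products):
    C≡N: 2 × 882 = 1764
    C–H: 2 × 400 = 800
    O–H: 12 × 447 = 5364
    Σ(formed) = 7928 kJ
  ΔH_II = 7043 − 7928 = −885 kJ
ΔH_I − ΔH_II = −278 kJ, so reaction I has the more negative ΔH; |ΔH_I − ΔH_II| = 278 kJ.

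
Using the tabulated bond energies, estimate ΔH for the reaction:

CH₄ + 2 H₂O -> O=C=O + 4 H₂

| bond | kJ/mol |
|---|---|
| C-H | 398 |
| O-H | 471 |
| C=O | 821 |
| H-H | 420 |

ΔH ≈ +154 kJ

Bonds broken (reactants):
  C-H: 4 × 398 = 1592
  O-H: 4 × 471 = 1884
  Σ(broken) = 3476 kJ
Bonds formed (products):
  C=O: 2 × 821 = 1642
  H-H: 4 × 420 = 1680
  Σ(formed) = 3322 kJ
ΔH = Σ(broken) − Σ(formed) = 3476 − 3322 = +154 kJ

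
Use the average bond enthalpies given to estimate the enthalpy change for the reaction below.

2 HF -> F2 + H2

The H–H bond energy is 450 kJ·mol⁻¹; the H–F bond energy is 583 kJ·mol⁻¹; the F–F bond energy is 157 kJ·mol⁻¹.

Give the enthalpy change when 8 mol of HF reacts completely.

ΔH = +2236 kJ

Bonds broken (reactants):
  H–F: 2 × 583 = 1166
  Σ(broken) = 1166 kJ
Bonds formed (products):
  F–F: 1 × 157 = 157
  H–H: 1 × 450 = 450
  Σ(formed) = 607 kJ
ΔH = Σ(broken) − Σ(formed) = 1166 − 607 = +559 kJ
For 4× the reaction as written: 4 × (+559) = +2236 kJ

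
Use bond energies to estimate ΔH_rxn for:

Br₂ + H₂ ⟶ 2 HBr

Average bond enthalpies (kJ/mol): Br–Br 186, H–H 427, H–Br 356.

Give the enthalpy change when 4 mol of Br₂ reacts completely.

ΔH = −396 kJ

Bonds broken (reactants):
  Br–Br: 1 × 186 = 186
  H–H: 1 × 427 = 427
  Σ(broken) = 613 kJ
Bonds formed (products):
  H–Br: 2 × 356 = 712
  Σ(formed) = 712 kJ
ΔH = Σ(broken) − Σ(formed) = 613 − 712 = −99 kJ
For 4× the reaction as written: 4 × (−99) = −396 kJ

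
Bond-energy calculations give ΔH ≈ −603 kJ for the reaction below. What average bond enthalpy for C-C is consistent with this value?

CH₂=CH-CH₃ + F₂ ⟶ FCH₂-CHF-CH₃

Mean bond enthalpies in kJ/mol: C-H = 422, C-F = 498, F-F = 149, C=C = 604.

D(C-C) ≈ 360 kJ/mol

Let D be the C-C bond energy.
Σ(broken) = 1×D + 6×422 + 1×604 + 1×149 = 3285 + D
Σ(formed) = 2×D + 2×498 + 6×422 = 3528 + 2D
ΔH = Σ(broken) − Σ(formed) = (3285 + D) − (3528 + 2D) = −243 − D
Setting this equal to −603 kJ gives D = 360 kJ/mol.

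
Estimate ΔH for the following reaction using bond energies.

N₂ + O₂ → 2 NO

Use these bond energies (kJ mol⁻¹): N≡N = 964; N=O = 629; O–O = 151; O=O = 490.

Bonds broken (reactants):
  N≡N: 1 × 964 = 964
  O=O: 1 × 490 = 490
  Σ(broken) = 1454 kJ
Bonds formed (products):
  N=O: 2 × 629 = 1258
  Σ(formed) = 1258 kJ
ΔH = Σ(broken) − Σ(formed) = 1454 − 1258 = +196 kJ

ΔH ≈ +196 kJ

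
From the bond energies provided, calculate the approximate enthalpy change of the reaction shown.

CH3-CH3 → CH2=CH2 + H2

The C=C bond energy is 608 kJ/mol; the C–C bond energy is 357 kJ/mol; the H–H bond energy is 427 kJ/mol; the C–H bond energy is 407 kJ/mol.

ΔH ≈ +136 kJ

Bonds broken (reactants):
  C–C: 1 × 357 = 357
  C–H: 6 × 407 = 2442
  Σ(broken) = 2799 kJ
Bonds formed (products):
  C–H: 4 × 407 = 1628
  C=C: 1 × 608 = 608
  H–H: 1 × 427 = 427
  Σ(formed) = 2663 kJ
ΔH = Σ(broken) − Σ(formed) = 2799 − 2663 = +136 kJ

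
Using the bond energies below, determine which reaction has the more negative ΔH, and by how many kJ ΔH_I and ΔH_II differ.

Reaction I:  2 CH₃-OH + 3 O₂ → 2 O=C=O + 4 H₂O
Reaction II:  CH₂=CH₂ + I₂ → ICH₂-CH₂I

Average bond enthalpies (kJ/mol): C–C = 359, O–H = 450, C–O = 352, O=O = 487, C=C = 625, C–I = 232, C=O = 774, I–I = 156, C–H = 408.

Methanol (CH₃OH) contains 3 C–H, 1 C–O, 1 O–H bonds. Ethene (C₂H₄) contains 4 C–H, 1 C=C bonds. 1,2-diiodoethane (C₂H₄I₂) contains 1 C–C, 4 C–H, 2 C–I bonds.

Reaction I:
  Bonds broken (reactants):
    C–H: 6 × 408 = 2448
    C–O: 2 × 352 = 704
    O–H: 2 × 450 = 900
    O=O: 3 × 487 = 1461
    Σ(broken) = 5513 kJ
  Bonds formed (products):
    C=O: 4 × 774 = 3096
    O–H: 8 × 450 = 3600
    Σ(formed) = 6696 kJ
  ΔH_I = 5513 − 6696 = −1183 kJ
Reaction II:
  Bonds broken (reactants):
    C–H: 4 × 408 = 1632
    C=C: 1 × 625 = 625
    I–I: 1 × 156 = 156
    Σ(broken) = 2413 kJ
  Bonds formed (products):
    C–C: 1 × 359 = 359
    C–H: 4 × 408 = 1632
    C–I: 2 × 232 = 464
    Σ(formed) = 2455 kJ
  ΔH_II = 2413 − 2455 = −42 kJ
ΔH_I − ΔH_II = −1141 kJ, so reaction I has the more negative ΔH; |ΔH_I − ΔH_II| = 1141 kJ.

Reaction I, by 1141 kJ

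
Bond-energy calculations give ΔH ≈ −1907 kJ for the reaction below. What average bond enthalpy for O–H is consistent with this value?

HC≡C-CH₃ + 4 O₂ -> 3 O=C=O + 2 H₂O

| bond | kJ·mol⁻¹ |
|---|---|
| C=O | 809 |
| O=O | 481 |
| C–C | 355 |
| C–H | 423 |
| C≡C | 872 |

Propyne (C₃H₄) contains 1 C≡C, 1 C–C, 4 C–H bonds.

Let D be the O–H bond energy.
Σ(broken) = 1×872 + 1×355 + 4×423 + 4×481 = 4843
Σ(formed) = 6×809 + 4×D = 4854 + 4D
ΔH = Σ(broken) − Σ(formed) = (4843) − (4854 + 4D) = −11 − 4D
Setting this equal to −1907 kJ gives 4D = 1896, so D = 474 kJ/mol.

D(O–H) ≈ 474 kJ/mol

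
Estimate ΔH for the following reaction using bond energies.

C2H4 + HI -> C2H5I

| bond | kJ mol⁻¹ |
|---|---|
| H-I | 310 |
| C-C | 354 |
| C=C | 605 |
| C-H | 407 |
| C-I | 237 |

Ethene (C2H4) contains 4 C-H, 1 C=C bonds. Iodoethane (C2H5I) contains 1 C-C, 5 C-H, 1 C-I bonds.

Bonds broken (reactants):
  C-H: 4 × 407 = 1628
  C=C: 1 × 605 = 605
  H-I: 1 × 310 = 310
  Σ(broken) = 2543 kJ
Bonds formed (products):
  C-C: 1 × 354 = 354
  C-H: 5 × 407 = 2035
  C-I: 1 × 237 = 237
  Σ(formed) = 2626 kJ
ΔH = Σ(broken) − Σ(formed) = 2543 − 2626 = −83 kJ

ΔH ≈ −83 kJ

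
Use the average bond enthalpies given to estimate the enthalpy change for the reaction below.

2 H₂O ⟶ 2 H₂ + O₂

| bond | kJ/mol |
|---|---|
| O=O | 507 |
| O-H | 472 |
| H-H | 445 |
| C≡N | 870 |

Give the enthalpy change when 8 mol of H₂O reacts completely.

Bonds broken (reactants):
  O-H: 4 × 472 = 1888
  Σ(broken) = 1888 kJ
Bonds formed (products):
  H-H: 2 × 445 = 890
  O=O: 1 × 507 = 507
  Σ(formed) = 1397 kJ
ΔH = Σ(broken) − Σ(formed) = 1888 − 1397 = +491 kJ
For 4× the reaction as written: 4 × (+491) = +1964 kJ

ΔH = +1964 kJ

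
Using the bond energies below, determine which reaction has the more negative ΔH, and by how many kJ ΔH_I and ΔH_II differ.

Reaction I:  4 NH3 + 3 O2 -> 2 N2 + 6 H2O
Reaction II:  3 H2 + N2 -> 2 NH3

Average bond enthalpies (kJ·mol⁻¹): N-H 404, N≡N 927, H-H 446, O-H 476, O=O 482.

Reaction I:
  Bonds broken (reactants):
    N-H: 12 × 404 = 4848
    O=O: 3 × 482 = 1446
    Σ(broken) = 6294 kJ
  Bonds formed (products):
    N≡N: 2 × 927 = 1854
    O-H: 12 × 476 = 5712
    Σ(formed) = 7566 kJ
  ΔH_I = 6294 − 7566 = −1272 kJ
Reaction II:
  Bonds broken (reactants):
    H-H: 3 × 446 = 1338
    N≡N: 1 × 927 = 927
    Σ(broken) = 2265 kJ
  Bonds formed (products):
    N-H: 6 × 404 = 2424
    Σ(formed) = 2424 kJ
  ΔH_II = 2265 − 2424 = −159 kJ
ΔH_I − ΔH_II = −1113 kJ, so reaction I has the more negative ΔH; |ΔH_I − ΔH_II| = 1113 kJ.

Reaction I, by 1113 kJ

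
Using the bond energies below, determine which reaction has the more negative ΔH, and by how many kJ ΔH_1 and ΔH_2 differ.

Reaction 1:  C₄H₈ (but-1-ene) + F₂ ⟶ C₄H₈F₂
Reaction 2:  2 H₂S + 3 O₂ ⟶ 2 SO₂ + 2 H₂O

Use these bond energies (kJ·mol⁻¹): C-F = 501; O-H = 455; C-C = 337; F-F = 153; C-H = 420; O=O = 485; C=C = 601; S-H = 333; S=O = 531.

Reaction 1:
  Bonds broken (reactants):
    C-C: 2 × 337 = 674
    C-H: 8 × 420 = 3360
    C=C: 1 × 601 = 601
    F-F: 1 × 153 = 153
    Σ(broken) = 4788 kJ
  Bonds formed (products):
    C-C: 3 × 337 = 1011
    C-F: 2 × 501 = 1002
    C-H: 8 × 420 = 3360
    Σ(formed) = 5373 kJ
  ΔH_1 = 4788 − 5373 = −585 kJ
Reaction 2:
  Bonds broken (reactants):
    O=O: 3 × 485 = 1455
    S-H: 4 × 333 = 1332
    Σ(broken) = 2787 kJ
  Bonds formed (products):
    O-H: 4 × 455 = 1820
    S=O: 4 × 531 = 2124
    Σ(formed) = 3944 kJ
  ΔH_2 = 2787 − 3944 = −1157 kJ
ΔH_1 − ΔH_2 = +572 kJ, so reaction 2 has the more negative ΔH; |ΔH_1 − ΔH_2| = 572 kJ.

Reaction 2, by 572 kJ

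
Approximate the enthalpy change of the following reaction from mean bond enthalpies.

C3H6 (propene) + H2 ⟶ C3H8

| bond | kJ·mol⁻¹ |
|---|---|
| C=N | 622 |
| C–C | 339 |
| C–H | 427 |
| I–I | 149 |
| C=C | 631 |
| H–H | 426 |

ΔH ≈ −136 kJ

Bonds broken (reactants):
  C–C: 1 × 339 = 339
  C–H: 6 × 427 = 2562
  C=C: 1 × 631 = 631
  H–H: 1 × 426 = 426
  Σ(broken) = 3958 kJ
Bonds formed (products):
  C–C: 2 × 339 = 678
  C–H: 8 × 427 = 3416
  Σ(formed) = 4094 kJ
ΔH = Σ(broken) − Σ(formed) = 3958 − 4094 = −136 kJ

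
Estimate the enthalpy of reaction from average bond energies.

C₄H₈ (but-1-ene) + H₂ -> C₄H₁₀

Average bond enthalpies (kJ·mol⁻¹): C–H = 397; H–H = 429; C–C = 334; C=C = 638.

ΔH ≈ −61 kJ

Bonds broken (reactants):
  C–C: 2 × 334 = 668
  C–H: 8 × 397 = 3176
  C=C: 1 × 638 = 638
  H–H: 1 × 429 = 429
  Σ(broken) = 4911 kJ
Bonds formed (products):
  C–C: 3 × 334 = 1002
  C–H: 10 × 397 = 3970
  Σ(formed) = 4972 kJ
ΔH = Σ(broken) − Σ(formed) = 4911 − 4972 = −61 kJ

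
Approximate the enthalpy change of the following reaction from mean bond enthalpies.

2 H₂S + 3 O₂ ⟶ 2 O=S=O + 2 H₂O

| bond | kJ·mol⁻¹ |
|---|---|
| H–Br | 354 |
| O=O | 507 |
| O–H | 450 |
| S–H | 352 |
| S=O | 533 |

Bonds broken (reactants):
  O=O: 3 × 507 = 1521
  S–H: 4 × 352 = 1408
  Σ(broken) = 2929 kJ
Bonds formed (products):
  O–H: 4 × 450 = 1800
  S=O: 4 × 533 = 2132
  Σ(formed) = 3932 kJ
ΔH = Σ(broken) − Σ(formed) = 2929 − 3932 = −1003 kJ

ΔH ≈ −1003 kJ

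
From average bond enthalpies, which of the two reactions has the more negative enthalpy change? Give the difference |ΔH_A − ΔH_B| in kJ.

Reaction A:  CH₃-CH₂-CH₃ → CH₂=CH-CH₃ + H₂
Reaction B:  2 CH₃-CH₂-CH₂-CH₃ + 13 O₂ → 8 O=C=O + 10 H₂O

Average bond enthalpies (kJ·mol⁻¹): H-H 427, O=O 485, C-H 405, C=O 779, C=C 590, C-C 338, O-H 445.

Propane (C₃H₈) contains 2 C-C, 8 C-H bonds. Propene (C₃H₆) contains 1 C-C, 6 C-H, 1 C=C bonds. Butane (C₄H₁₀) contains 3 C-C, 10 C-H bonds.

Reaction A:
  Bonds broken (reactants):
    C-C: 2 × 338 = 676
    C-H: 8 × 405 = 3240
    Σ(broken) = 3916 kJ
  Bonds formed (products):
    C-C: 1 × 338 = 338
    C-H: 6 × 405 = 2430
    C=C: 1 × 590 = 590
    H-H: 1 × 427 = 427
    Σ(formed) = 3785 kJ
  ΔH_A = 3916 − 3785 = +131 kJ
Reaction B:
  Bonds broken (reactants):
    C-C: 6 × 338 = 2028
    C-H: 20 × 405 = 8100
    O=O: 13 × 485 = 6305
    Σ(broken) = 16433 kJ
  Bonds formed (products):
    C=O: 16 × 779 = 12464
    O-H: 20 × 445 = 8900
    Σ(formed) = 21364 kJ
  ΔH_B = 16433 − 21364 = −4931 kJ
ΔH_A − ΔH_B = +5062 kJ, so reaction B has the more negative ΔH; |ΔH_A − ΔH_B| = 5062 kJ.

Reaction B, by 5062 kJ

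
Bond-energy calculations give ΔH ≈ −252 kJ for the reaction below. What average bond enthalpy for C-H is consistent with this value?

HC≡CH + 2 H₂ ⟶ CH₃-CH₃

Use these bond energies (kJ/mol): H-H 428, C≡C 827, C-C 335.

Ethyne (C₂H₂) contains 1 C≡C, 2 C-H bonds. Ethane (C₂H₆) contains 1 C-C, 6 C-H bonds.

D(C-H) ≈ 400 kJ/mol

Let D be the C-H bond energy.
Σ(broken) = 1×827 + 2×D + 2×428 = 1683 + 2D
Σ(formed) = 1×335 + 6×D = 335 + 6D
ΔH = Σ(broken) − Σ(formed) = (1683 + 2D) − (335 + 6D) = +1348 − 4D
Setting this equal to −252 kJ gives 4D = 1600, so D = 400 kJ/mol.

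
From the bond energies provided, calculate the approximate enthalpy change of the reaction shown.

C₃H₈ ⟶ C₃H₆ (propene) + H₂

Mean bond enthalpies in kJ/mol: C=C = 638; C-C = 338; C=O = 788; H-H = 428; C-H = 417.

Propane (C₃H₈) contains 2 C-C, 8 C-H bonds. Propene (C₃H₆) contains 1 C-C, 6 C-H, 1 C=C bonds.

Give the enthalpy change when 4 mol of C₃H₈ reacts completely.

ΔH = +424 kJ

Bonds broken (reactants):
  C-C: 2 × 338 = 676
  C-H: 8 × 417 = 3336
  Σ(broken) = 4012 kJ
Bonds formed (products):
  C-C: 1 × 338 = 338
  C-H: 6 × 417 = 2502
  C=C: 1 × 638 = 638
  H-H: 1 × 428 = 428
  Σ(formed) = 3906 kJ
ΔH = Σ(broken) − Σ(formed) = 4012 − 3906 = +106 kJ
For 4× the reaction as written: 4 × (+106) = +424 kJ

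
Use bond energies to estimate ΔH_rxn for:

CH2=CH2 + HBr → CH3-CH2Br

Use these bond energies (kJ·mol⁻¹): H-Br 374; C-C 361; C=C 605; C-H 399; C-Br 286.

Bonds broken (reactants):
  C-H: 4 × 399 = 1596
  C=C: 1 × 605 = 605
  H-Br: 1 × 374 = 374
  Σ(broken) = 2575 kJ
Bonds formed (products):
  C-Br: 1 × 286 = 286
  C-C: 1 × 361 = 361
  C-H: 5 × 399 = 1995
  Σ(formed) = 2642 kJ
ΔH = Σ(broken) − Σ(formed) = 2575 − 2642 = −67 kJ

ΔH ≈ −67 kJ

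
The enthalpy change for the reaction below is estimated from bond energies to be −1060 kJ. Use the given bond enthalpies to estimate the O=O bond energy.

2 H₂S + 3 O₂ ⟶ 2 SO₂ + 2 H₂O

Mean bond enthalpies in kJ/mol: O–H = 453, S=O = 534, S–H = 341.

Let D be the O=O bond energy.
Σ(broken) = 3×D + 4×341 = 1364 + 3D
Σ(formed) = 4×453 + 4×534 = 3948
ΔH = Σ(broken) − Σ(formed) = (1364 + 3D) − (3948) = −2584 + 3D
Setting this equal to −1060 kJ gives 3D = 1524, so D = 508 kJ/mol.

D(O=O) ≈ 508 kJ/mol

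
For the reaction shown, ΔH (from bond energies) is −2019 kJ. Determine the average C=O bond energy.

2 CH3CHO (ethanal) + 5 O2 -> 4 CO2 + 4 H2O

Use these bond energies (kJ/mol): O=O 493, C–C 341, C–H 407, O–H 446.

Let D be the C=O bond energy.
Σ(broken) = 2×341 + 8×407 + 2×D + 5×493 = 6403 + 2D
Σ(formed) = 8×D + 8×446 = 3568 + 8D
ΔH = Σ(broken) − Σ(formed) = (6403 + 2D) − (3568 + 8D) = +2835 − 6D
Setting this equal to −2019 kJ gives 6D = 4854, so D = 809 kJ/mol.

D(C=O) ≈ 809 kJ/mol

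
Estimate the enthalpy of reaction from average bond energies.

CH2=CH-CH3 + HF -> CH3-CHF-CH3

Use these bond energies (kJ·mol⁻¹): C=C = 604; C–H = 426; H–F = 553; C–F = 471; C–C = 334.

Bonds broken (reactants):
  C–C: 1 × 334 = 334
  C–H: 6 × 426 = 2556
  C=C: 1 × 604 = 604
  H–F: 1 × 553 = 553
  Σ(broken) = 4047 kJ
Bonds formed (products):
  C–C: 2 × 334 = 668
  C–F: 1 × 471 = 471
  C–H: 7 × 426 = 2982
  Σ(formed) = 4121 kJ
ΔH = Σ(broken) − Σ(formed) = 4047 − 4121 = −74 kJ

ΔH ≈ −74 kJ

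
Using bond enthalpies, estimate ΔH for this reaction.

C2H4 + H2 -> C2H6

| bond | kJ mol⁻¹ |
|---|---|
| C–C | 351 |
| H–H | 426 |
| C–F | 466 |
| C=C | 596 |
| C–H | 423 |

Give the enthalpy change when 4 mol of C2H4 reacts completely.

ΔH = −700 kJ

Bonds broken (reactants):
  C–H: 4 × 423 = 1692
  C=C: 1 × 596 = 596
  H–H: 1 × 426 = 426
  Σ(broken) = 2714 kJ
Bonds formed (products):
  C–C: 1 × 351 = 351
  C–H: 6 × 423 = 2538
  Σ(formed) = 2889 kJ
ΔH = Σ(broken) − Σ(formed) = 2714 − 2889 = −175 kJ
For 4× the reaction as written: 4 × (−175) = −700 kJ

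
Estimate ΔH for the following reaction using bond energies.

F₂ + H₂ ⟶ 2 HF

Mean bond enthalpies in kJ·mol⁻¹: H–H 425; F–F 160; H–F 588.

ΔH ≈ −591 kJ

Bonds broken (reactants):
  F–F: 1 × 160 = 160
  H–H: 1 × 425 = 425
  Σ(broken) = 585 kJ
Bonds formed (products):
  H–F: 2 × 588 = 1176
  Σ(formed) = 1176 kJ
ΔH = Σ(broken) − Σ(formed) = 585 − 1176 = −591 kJ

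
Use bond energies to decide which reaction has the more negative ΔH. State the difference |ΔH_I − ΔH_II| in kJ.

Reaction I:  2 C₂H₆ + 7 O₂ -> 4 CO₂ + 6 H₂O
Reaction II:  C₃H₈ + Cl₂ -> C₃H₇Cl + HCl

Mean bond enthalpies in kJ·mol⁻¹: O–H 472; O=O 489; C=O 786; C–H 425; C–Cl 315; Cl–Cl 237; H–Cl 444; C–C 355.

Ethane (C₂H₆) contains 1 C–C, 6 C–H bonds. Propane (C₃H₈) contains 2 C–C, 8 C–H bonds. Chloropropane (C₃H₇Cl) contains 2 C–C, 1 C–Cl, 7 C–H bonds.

Reaction I:
  Bonds broken (reactants):
    C–C: 2 × 355 = 710
    C–H: 12 × 425 = 5100
    O=O: 7 × 489 = 3423
    Σ(broken) = 9233 kJ
  Bonds formed (products):
    C=O: 8 × 786 = 6288
    O–H: 12 × 472 = 5664
    Σ(formed) = 11952 kJ
  ΔH_I = 9233 − 11952 = −2719 kJ
Reaction II:
  Bonds broken (reactants):
    C–C: 2 × 355 = 710
    C–H: 8 × 425 = 3400
    Cl–Cl: 1 × 237 = 237
    Σ(broken) = 4347 kJ
  Bonds formed (products):
    C–C: 2 × 355 = 710
    C–Cl: 1 × 315 = 315
    C–H: 7 × 425 = 2975
    H–Cl: 1 × 444 = 444
    Σ(formed) = 4444 kJ
  ΔH_II = 4347 − 4444 = −97 kJ
ΔH_I − ΔH_II = −2622 kJ, so reaction I has the more negative ΔH; |ΔH_I − ΔH_II| = 2622 kJ.

Reaction I, by 2622 kJ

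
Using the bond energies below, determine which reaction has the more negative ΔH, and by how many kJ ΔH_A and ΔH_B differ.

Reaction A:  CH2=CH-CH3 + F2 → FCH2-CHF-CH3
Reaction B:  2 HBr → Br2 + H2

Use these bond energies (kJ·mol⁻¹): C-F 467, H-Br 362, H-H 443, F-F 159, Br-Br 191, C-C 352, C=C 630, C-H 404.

Reaction A:
  Bonds broken (reactants):
    C-C: 1 × 352 = 352
    C-H: 6 × 404 = 2424
    C=C: 1 × 630 = 630
    F-F: 1 × 159 = 159
    Σ(broken) = 3565 kJ
  Bonds formed (products):
    C-C: 2 × 352 = 704
    C-F: 2 × 467 = 934
    C-H: 6 × 404 = 2424
    Σ(formed) = 4062 kJ
  ΔH_A = 3565 − 4062 = −497 kJ
Reaction B:
  Bonds broken (reactants):
    H-Br: 2 × 362 = 724
    Σ(broken) = 724 kJ
  Bonds formed (products):
    Br-Br: 1 × 191 = 191
    H-H: 1 × 443 = 443
    Σ(formed) = 634 kJ
  ΔH_B = 724 − 634 = +90 kJ
ΔH_A − ΔH_B = −587 kJ, so reaction A has the more negative ΔH; |ΔH_A − ΔH_B| = 587 kJ.

Reaction A, by 587 kJ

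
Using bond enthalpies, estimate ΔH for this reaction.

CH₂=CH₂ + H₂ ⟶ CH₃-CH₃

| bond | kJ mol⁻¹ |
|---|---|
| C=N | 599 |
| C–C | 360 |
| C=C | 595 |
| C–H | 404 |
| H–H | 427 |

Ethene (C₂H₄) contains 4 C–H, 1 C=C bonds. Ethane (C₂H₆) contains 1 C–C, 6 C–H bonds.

Bonds broken (reactants):
  C–H: 4 × 404 = 1616
  C=C: 1 × 595 = 595
  H–H: 1 × 427 = 427
  Σ(broken) = 2638 kJ
Bonds formed (products):
  C–C: 1 × 360 = 360
  C–H: 6 × 404 = 2424
  Σ(formed) = 2784 kJ
ΔH = Σ(broken) − Σ(formed) = 2638 − 2784 = −146 kJ

ΔH ≈ −146 kJ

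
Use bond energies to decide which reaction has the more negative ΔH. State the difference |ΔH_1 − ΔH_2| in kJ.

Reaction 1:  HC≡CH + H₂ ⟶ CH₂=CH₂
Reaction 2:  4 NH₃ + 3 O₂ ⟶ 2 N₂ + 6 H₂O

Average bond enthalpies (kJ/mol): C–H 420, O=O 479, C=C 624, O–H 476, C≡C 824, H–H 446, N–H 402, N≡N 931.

Reaction 2, by 1119 kJ

Reaction 1:
  Bonds broken (reactants):
    C≡C: 1 × 824 = 824
    C–H: 2 × 420 = 840
    H–H: 1 × 446 = 446
    Σ(broken) = 2110 kJ
  Bonds formed (products):
    C–H: 4 × 420 = 1680
    C=C: 1 × 624 = 624
    Σ(formed) = 2304 kJ
  ΔH_1 = 2110 − 2304 = −194 kJ
Reaction 2:
  Bonds broken (reactants):
    N–H: 12 × 402 = 4824
    O=O: 3 × 479 = 1437
    Σ(broken) = 6261 kJ
  Bonds formed (products):
    N≡N: 2 × 931 = 1862
    O–H: 12 × 476 = 5712
    Σ(formed) = 7574 kJ
  ΔH_2 = 6261 − 7574 = −1313 kJ
ΔH_1 − ΔH_2 = +1119 kJ, so reaction 2 has the more negative ΔH; |ΔH_1 − ΔH_2| = 1119 kJ.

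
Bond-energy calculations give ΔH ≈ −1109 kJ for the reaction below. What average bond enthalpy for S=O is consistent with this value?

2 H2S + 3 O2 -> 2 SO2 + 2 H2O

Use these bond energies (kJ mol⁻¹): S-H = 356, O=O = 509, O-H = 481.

Let D be the S=O bond energy.
Σ(broken) = 3×509 + 4×356 = 2951
Σ(formed) = 4×481 + 4×D = 1924 + 4D
ΔH = Σ(broken) − Σ(formed) = (2951) − (1924 + 4D) = +1027 − 4D
Setting this equal to −1109 kJ gives 4D = 2136, so D = 534 kJ/mol.

D(S=O) ≈ 534 kJ/mol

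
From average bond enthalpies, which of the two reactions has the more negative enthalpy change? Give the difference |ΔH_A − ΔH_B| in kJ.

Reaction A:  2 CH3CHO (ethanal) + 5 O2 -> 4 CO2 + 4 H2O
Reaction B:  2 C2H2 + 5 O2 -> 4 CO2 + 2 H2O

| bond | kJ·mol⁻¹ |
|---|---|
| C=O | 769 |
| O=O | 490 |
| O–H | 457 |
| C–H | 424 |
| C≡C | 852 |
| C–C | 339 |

Reaction A:
  Bonds broken (reactants):
    C–C: 2 × 339 = 678
    C–H: 8 × 424 = 3392
    C=O: 2 × 769 = 1538
    O=O: 5 × 490 = 2450
    Σ(broken) = 8058 kJ
  Bonds formed (products):
    C=O: 8 × 769 = 6152
    O–H: 8 × 457 = 3656
    Σ(formed) = 9808 kJ
  ΔH_A = 8058 − 9808 = −1750 kJ
Reaction B:
  Bonds broken (reactants):
    C≡C: 2 × 852 = 1704
    C–H: 4 × 424 = 1696
    O=O: 5 × 490 = 2450
    Σ(broken) = 5850 kJ
  Bonds formed (products):
    C=O: 8 × 769 = 6152
    O–H: 4 × 457 = 1828
    Σ(formed) = 7980 kJ
  ΔH_B = 5850 − 7980 = −2130 kJ
ΔH_A − ΔH_B = +380 kJ, so reaction B has the more negative ΔH; |ΔH_A − ΔH_B| = 380 kJ.

Reaction B, by 380 kJ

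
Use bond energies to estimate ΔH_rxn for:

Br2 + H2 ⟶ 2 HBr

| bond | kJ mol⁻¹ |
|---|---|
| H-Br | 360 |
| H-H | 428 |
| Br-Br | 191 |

Bonds broken (reactants):
  Br-Br: 1 × 191 = 191
  H-H: 1 × 428 = 428
  Σ(broken) = 619 kJ
Bonds formed (products):
  H-Br: 2 × 360 = 720
  Σ(formed) = 720 kJ
ΔH = Σ(broken) − Σ(formed) = 619 − 720 = −101 kJ

ΔH ≈ −101 kJ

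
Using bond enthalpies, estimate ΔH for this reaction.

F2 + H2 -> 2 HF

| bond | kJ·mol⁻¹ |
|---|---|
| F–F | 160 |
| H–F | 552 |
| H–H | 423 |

Bonds broken (reactants):
  F–F: 1 × 160 = 160
  H–H: 1 × 423 = 423
  Σ(broken) = 583 kJ
Bonds formed (products):
  H–F: 2 × 552 = 1104
  Σ(formed) = 1104 kJ
ΔH = Σ(broken) − Σ(formed) = 583 − 1104 = −521 kJ

ΔH ≈ −521 kJ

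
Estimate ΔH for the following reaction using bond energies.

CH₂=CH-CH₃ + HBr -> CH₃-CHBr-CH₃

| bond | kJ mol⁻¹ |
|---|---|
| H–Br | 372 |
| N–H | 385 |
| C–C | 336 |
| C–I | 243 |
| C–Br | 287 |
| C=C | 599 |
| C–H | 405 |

Bonds broken (reactants):
  C–C: 1 × 336 = 336
  C–H: 6 × 405 = 2430
  C=C: 1 × 599 = 599
  H–Br: 1 × 372 = 372
  Σ(broken) = 3737 kJ
Bonds formed (products):
  C–Br: 1 × 287 = 287
  C–C: 2 × 336 = 672
  C–H: 7 × 405 = 2835
  Σ(formed) = 3794 kJ
ΔH = Σ(broken) − Σ(formed) = 3737 − 3794 = −57 kJ

ΔH ≈ −57 kJ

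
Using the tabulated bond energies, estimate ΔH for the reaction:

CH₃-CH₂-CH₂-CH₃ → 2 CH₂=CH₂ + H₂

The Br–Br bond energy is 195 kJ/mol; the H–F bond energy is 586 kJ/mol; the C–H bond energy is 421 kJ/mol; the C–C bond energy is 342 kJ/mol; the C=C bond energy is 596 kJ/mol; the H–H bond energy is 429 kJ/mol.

ΔH ≈ +247 kJ

Bonds broken (reactants):
  C–C: 3 × 342 = 1026
  C–H: 10 × 421 = 4210
  Σ(broken) = 5236 kJ
Bonds formed (products):
  C–H: 8 × 421 = 3368
  C=C: 2 × 596 = 1192
  H–H: 1 × 429 = 429
  Σ(formed) = 4989 kJ
ΔH = Σ(broken) − Σ(formed) = 5236 − 4989 = +247 kJ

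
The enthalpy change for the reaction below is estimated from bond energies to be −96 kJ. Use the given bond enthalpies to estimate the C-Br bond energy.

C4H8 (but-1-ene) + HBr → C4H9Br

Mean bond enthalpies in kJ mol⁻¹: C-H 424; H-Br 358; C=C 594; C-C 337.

Let D be the C-Br bond energy.
Σ(broken) = 2×337 + 8×424 + 1×594 + 1×358 = 5018
Σ(formed) = 1×D + 3×337 + 9×424 = 4827 + D
ΔH = Σ(broken) − Σ(formed) = (5018) − (4827 + D) = +191 − D
Setting this equal to −96 kJ gives D = 287 kJ/mol.

D(C-Br) ≈ 287 kJ/mol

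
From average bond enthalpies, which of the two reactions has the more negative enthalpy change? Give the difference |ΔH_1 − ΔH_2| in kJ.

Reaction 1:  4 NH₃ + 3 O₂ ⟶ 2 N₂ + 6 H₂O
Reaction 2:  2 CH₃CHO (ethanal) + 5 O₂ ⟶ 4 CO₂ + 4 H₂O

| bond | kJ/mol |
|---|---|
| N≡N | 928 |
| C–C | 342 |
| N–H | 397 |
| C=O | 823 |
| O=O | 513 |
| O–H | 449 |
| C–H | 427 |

Reaction 2, by 924 kJ

Reaction 1:
  Bonds broken (reactants):
    N–H: 12 × 397 = 4764
    O=O: 3 × 513 = 1539
    Σ(broken) = 6303 kJ
  Bonds formed (products):
    N≡N: 2 × 928 = 1856
    O–H: 12 × 449 = 5388
    Σ(formed) = 7244 kJ
  ΔH_1 = 6303 − 7244 = −941 kJ
Reaction 2:
  Bonds broken (reactants):
    C–C: 2 × 342 = 684
    C–H: 8 × 427 = 3416
    C=O: 2 × 823 = 1646
    O=O: 5 × 513 = 2565
    Σ(broken) = 8311 kJ
  Bonds formed (products):
    C=O: 8 × 823 = 6584
    O–H: 8 × 449 = 3592
    Σ(formed) = 10176 kJ
  ΔH_2 = 8311 − 10176 = −1865 kJ
ΔH_1 − ΔH_2 = +924 kJ, so reaction 2 has the more negative ΔH; |ΔH_1 − ΔH_2| = 924 kJ.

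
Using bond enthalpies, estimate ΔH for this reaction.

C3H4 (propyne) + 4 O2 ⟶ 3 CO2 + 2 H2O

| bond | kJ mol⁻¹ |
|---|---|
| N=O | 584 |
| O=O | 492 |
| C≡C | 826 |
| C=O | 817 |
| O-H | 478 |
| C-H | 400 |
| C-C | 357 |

ΔH ≈ −2063 kJ

Bonds broken (reactants):
  C≡C: 1 × 826 = 826
  C-C: 1 × 357 = 357
  C-H: 4 × 400 = 1600
  O=O: 4 × 492 = 1968
  Σ(broken) = 4751 kJ
Bonds formed (products):
  C=O: 6 × 817 = 4902
  O-H: 4 × 478 = 1912
  Σ(formed) = 6814 kJ
ΔH = Σ(broken) − Σ(formed) = 4751 − 6814 = −2063 kJ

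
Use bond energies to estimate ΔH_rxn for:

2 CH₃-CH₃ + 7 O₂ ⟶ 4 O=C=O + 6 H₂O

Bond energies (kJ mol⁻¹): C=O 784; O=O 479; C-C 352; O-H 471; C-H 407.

Bonds broken (reactants):
  C-C: 2 × 352 = 704
  C-H: 12 × 407 = 4884
  O=O: 7 × 479 = 3353
  Σ(broken) = 8941 kJ
Bonds formed (products):
  C=O: 8 × 784 = 6272
  O-H: 12 × 471 = 5652
  Σ(formed) = 11924 kJ
ΔH = Σ(broken) − Σ(formed) = 8941 − 11924 = −2983 kJ

ΔH ≈ −2983 kJ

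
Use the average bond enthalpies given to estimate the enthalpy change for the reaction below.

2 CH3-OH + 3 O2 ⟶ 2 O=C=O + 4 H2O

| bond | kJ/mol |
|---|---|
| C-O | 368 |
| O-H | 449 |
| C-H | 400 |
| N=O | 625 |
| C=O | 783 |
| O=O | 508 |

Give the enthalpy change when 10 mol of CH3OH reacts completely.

Bonds broken (reactants):
  C-H: 6 × 400 = 2400
  C-O: 2 × 368 = 736
  O-H: 2 × 449 = 898
  O=O: 3 × 508 = 1524
  Σ(broken) = 5558 kJ
Bonds formed (products):
  C=O: 4 × 783 = 3132
  O-H: 8 × 449 = 3592
  Σ(formed) = 6724 kJ
ΔH = Σ(broken) − Σ(formed) = 5558 − 6724 = −1166 kJ
For 5× the reaction as written: 5 × (−1166) = −5830 kJ

ΔH = −5830 kJ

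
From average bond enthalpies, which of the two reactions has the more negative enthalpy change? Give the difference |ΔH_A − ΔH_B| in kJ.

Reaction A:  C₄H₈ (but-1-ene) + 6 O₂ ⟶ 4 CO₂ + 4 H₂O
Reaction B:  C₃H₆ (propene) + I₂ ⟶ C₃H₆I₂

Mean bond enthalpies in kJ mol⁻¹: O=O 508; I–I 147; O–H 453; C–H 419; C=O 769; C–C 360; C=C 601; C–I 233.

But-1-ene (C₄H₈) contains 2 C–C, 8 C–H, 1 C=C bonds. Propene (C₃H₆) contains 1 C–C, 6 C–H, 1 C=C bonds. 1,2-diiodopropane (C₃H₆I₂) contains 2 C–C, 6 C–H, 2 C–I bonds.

Reaction A, by 1977 kJ

Reaction A:
  Bonds broken (reactants):
    C–C: 2 × 360 = 720
    C–H: 8 × 419 = 3352
    C=C: 1 × 601 = 601
    O=O: 6 × 508 = 3048
    Σ(broken) = 7721 kJ
  Bonds formed (products):
    C=O: 8 × 769 = 6152
    O–H: 8 × 453 = 3624
    Σ(formed) = 9776 kJ
  ΔH_A = 7721 − 9776 = −2055 kJ
Reaction B:
  Bonds broken (reactants):
    C–C: 1 × 360 = 360
    C–H: 6 × 419 = 2514
    C=C: 1 × 601 = 601
    I–I: 1 × 147 = 147
    Σ(broken) = 3622 kJ
  Bonds formed (products):
    C–C: 2 × 360 = 720
    C–H: 6 × 419 = 2514
    C–I: 2 × 233 = 466
    Σ(formed) = 3700 kJ
  ΔH_B = 3622 − 3700 = −78 kJ
ΔH_A − ΔH_B = −1977 kJ, so reaction A has the more negative ΔH; |ΔH_A − ΔH_B| = 1977 kJ.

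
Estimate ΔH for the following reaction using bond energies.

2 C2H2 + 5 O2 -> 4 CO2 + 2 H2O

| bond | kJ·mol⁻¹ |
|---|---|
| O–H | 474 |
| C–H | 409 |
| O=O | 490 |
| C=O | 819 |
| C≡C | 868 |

ΔH ≈ −2626 kJ

Bonds broken (reactants):
  C≡C: 2 × 868 = 1736
  C–H: 4 × 409 = 1636
  O=O: 5 × 490 = 2450
  Σ(broken) = 5822 kJ
Bonds formed (products):
  C=O: 8 × 819 = 6552
  O–H: 4 × 474 = 1896
  Σ(formed) = 8448 kJ
ΔH = Σ(broken) − Σ(formed) = 5822 − 8448 = −2626 kJ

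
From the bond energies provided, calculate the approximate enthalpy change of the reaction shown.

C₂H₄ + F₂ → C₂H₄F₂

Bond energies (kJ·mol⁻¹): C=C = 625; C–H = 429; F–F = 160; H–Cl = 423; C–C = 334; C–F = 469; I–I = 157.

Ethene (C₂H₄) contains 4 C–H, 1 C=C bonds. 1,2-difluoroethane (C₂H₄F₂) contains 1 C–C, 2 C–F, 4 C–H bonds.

ΔH ≈ −487 kJ

Bonds broken (reactants):
  C–H: 4 × 429 = 1716
  C=C: 1 × 625 = 625
  F–F: 1 × 160 = 160
  Σ(broken) = 2501 kJ
Bonds formed (products):
  C–C: 1 × 334 = 334
  C–F: 2 × 469 = 938
  C–H: 4 × 429 = 1716
  Σ(formed) = 2988 kJ
ΔH = Σ(broken) − Σ(formed) = 2501 − 2988 = −487 kJ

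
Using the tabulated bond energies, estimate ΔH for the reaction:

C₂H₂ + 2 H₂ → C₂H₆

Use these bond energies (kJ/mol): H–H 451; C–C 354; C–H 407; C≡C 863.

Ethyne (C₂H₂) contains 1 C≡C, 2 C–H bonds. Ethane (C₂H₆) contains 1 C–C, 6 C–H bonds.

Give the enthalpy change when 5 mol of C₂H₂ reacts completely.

ΔH = −1085 kJ

Bonds broken (reactants):
  C≡C: 1 × 863 = 863
  C–H: 2 × 407 = 814
  H–H: 2 × 451 = 902
  Σ(broken) = 2579 kJ
Bonds formed (products):
  C–C: 1 × 354 = 354
  C–H: 6 × 407 = 2442
  Σ(formed) = 2796 kJ
ΔH = Σ(broken) − Σ(formed) = 2579 − 2796 = −217 kJ
For 5× the reaction as written: 5 × (−217) = −1085 kJ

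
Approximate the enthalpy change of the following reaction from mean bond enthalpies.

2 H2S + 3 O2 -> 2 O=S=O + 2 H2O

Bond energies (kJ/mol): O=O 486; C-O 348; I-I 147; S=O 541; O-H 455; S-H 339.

Bonds broken (reactants):
  O=O: 3 × 486 = 1458
  S-H: 4 × 339 = 1356
  Σ(broken) = 2814 kJ
Bonds formed (products):
  O-H: 4 × 455 = 1820
  S=O: 4 × 541 = 2164
  Σ(formed) = 3984 kJ
ΔH = Σ(broken) − Σ(formed) = 2814 − 3984 = −1170 kJ

ΔH ≈ −1170 kJ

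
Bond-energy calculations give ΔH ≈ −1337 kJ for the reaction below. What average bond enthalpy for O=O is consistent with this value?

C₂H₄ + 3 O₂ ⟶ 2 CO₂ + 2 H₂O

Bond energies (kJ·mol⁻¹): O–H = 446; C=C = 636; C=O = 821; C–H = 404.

Let D be the O=O bond energy.
Σ(broken) = 4×404 + 1×636 + 3×D = 2252 + 3D
Σ(formed) = 4×821 + 4×446 = 5068
ΔH = Σ(broken) − Σ(formed) = (2252 + 3D) − (5068) = −2816 + 3D
Setting this equal to −1337 kJ gives 3D = 1479, so D = 493 kJ/mol.

D(O=O) ≈ 493 kJ/mol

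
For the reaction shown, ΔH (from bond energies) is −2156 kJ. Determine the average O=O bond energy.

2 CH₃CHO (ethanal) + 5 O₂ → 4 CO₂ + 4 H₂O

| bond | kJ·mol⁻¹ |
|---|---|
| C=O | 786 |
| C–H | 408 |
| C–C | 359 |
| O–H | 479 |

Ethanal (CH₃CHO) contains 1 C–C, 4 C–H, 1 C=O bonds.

Let D be the O=O bond energy.
Σ(broken) = 2×359 + 8×408 + 2×786 + 5×D = 5554 + 5D
Σ(formed) = 8×786 + 8×479 = 10120
ΔH = Σ(broken) − Σ(formed) = (5554 + 5D) − (10120) = −4566 + 5D
Setting this equal to −2156 kJ gives 5D = 2410, so D = 482 kJ/mol.

D(O=O) ≈ 482 kJ/mol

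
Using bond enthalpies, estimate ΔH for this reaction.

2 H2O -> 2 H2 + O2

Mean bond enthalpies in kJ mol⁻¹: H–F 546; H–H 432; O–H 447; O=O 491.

ΔH ≈ +433 kJ

Bonds broken (reactants):
  O–H: 4 × 447 = 1788
  Σ(broken) = 1788 kJ
Bonds formed (products):
  H–H: 2 × 432 = 864
  O=O: 1 × 491 = 491
  Σ(formed) = 1355 kJ
ΔH = Σ(broken) − Σ(formed) = 1788 − 1355 = +433 kJ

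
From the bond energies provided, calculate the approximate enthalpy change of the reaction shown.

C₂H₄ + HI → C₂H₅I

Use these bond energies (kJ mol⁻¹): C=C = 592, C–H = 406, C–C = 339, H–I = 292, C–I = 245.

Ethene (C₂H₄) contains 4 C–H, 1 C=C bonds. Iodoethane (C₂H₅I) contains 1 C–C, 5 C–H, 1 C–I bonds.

ΔH ≈ −106 kJ

Bonds broken (reactants):
  C–H: 4 × 406 = 1624
  C=C: 1 × 592 = 592
  H–I: 1 × 292 = 292
  Σ(broken) = 2508 kJ
Bonds formed (products):
  C–C: 1 × 339 = 339
  C–H: 5 × 406 = 2030
  C–I: 1 × 245 = 245
  Σ(formed) = 2614 kJ
ΔH = Σ(broken) − Σ(formed) = 2508 − 2614 = −106 kJ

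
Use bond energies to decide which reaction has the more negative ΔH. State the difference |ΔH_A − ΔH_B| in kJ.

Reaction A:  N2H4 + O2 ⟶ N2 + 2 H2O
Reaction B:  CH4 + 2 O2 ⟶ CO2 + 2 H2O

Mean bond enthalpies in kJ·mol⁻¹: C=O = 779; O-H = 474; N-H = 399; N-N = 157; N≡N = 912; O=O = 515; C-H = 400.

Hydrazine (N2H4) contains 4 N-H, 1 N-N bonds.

Reaction B, by 284 kJ

Reaction A:
  Bonds broken (reactants):
    N-H: 4 × 399 = 1596
    N-N: 1 × 157 = 157
    O=O: 1 × 515 = 515
    Σ(broken) = 2268 kJ
  Bonds formed (products):
    N≡N: 1 × 912 = 912
    O-H: 4 × 474 = 1896
    Σ(formed) = 2808 kJ
  ΔH_A = 2268 − 2808 = −540 kJ
Reaction B:
  Bonds broken (reactants):
    C-H: 4 × 400 = 1600
    O=O: 2 × 515 = 1030
    Σ(broken) = 2630 kJ
  Bonds formed (products):
    C=O: 2 × 779 = 1558
    O-H: 4 × 474 = 1896
    Σ(formed) = 3454 kJ
  ΔH_B = 2630 − 3454 = −824 kJ
ΔH_A − ΔH_B = +284 kJ, so reaction B has the more negative ΔH; |ΔH_A − ΔH_B| = 284 kJ.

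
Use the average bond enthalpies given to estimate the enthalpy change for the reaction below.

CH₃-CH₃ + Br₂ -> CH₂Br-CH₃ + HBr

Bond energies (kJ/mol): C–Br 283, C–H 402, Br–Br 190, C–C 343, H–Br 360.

Bonds broken (reactants):
  Br–Br: 1 × 190 = 190
  C–C: 1 × 343 = 343
  C–H: 6 × 402 = 2412
  Σ(broken) = 2945 kJ
Bonds formed (products):
  C–Br: 1 × 283 = 283
  C–C: 1 × 343 = 343
  C–H: 5 × 402 = 2010
  H–Br: 1 × 360 = 360
  Σ(formed) = 2996 kJ
ΔH = Σ(broken) − Σ(formed) = 2945 − 2996 = −51 kJ

ΔH ≈ −51 kJ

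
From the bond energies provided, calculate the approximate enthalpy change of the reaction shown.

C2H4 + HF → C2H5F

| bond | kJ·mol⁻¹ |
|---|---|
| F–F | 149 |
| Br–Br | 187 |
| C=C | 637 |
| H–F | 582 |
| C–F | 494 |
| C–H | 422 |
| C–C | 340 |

Bonds broken (reactants):
  C–H: 4 × 422 = 1688
  C=C: 1 × 637 = 637
  H–F: 1 × 582 = 582
  Σ(broken) = 2907 kJ
Bonds formed (products):
  C–C: 1 × 340 = 340
  C–F: 1 × 494 = 494
  C–H: 5 × 422 = 2110
  Σ(formed) = 2944 kJ
ΔH = Σ(broken) − Σ(formed) = 2907 − 2944 = −37 kJ

ΔH ≈ −37 kJ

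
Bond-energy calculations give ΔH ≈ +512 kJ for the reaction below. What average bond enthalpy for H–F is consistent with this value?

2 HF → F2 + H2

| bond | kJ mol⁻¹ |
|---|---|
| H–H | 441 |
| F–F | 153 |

D(H–F) ≈ 553 kJ/mol

Let D be the H–F bond energy.
Σ(broken) = 2×D = 2D
Σ(formed) = 1×153 + 1×441 = 594
ΔH = Σ(broken) − Σ(formed) = (2D) − (594) = −594 + 2D
Setting this equal to +512 kJ gives 2D = 1106, so D = 553 kJ/mol.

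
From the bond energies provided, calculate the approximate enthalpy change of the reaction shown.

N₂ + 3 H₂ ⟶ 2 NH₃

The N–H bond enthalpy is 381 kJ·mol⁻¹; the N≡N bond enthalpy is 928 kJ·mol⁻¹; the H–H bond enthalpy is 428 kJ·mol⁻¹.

ΔH ≈ −74 kJ

Bonds broken (reactants):
  H–H: 3 × 428 = 1284
  N≡N: 1 × 928 = 928
  Σ(broken) = 2212 kJ
Bonds formed (products):
  N–H: 6 × 381 = 2286
  Σ(formed) = 2286 kJ
ΔH = Σ(broken) − Σ(formed) = 2212 − 2286 = −74 kJ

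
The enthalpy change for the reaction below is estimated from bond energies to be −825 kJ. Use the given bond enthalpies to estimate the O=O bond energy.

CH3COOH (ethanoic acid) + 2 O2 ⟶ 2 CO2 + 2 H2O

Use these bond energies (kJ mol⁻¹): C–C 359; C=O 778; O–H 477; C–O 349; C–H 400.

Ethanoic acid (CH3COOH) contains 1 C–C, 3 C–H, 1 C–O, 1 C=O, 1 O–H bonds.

D(O=O) ≈ 516 kJ/mol

Let D be the O=O bond energy.
Σ(broken) = 1×359 + 3×400 + 1×349 + 1×778 + 1×477 + 2×D = 3163 + 2D
Σ(formed) = 4×778 + 4×477 = 5020
ΔH = Σ(broken) − Σ(formed) = (3163 + 2D) − (5020) = −1857 + 2D
Setting this equal to −825 kJ gives 2D = 1032, so D = 516 kJ/mol.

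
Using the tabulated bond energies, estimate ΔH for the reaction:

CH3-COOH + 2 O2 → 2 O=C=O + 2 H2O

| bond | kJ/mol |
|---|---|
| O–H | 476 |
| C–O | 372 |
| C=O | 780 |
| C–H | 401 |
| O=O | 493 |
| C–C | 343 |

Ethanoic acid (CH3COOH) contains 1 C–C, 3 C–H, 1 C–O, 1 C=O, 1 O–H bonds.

ΔH ≈ −864 kJ

Bonds broken (reactants):
  C–C: 1 × 343 = 343
  C–H: 3 × 401 = 1203
  C–O: 1 × 372 = 372
  C=O: 1 × 780 = 780
  O–H: 1 × 476 = 476
  O=O: 2 × 493 = 986
  Σ(broken) = 4160 kJ
Bonds formed (products):
  C=O: 4 × 780 = 3120
  O–H: 4 × 476 = 1904
  Σ(formed) = 5024 kJ
ΔH = Σ(broken) − Σ(formed) = 4160 − 5024 = −864 kJ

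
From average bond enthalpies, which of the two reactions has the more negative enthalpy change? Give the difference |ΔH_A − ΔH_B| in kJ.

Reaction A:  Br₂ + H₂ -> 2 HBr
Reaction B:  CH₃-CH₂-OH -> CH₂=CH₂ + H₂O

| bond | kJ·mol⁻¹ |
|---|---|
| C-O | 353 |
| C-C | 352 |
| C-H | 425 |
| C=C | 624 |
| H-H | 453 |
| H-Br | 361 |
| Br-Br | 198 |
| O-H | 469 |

Reaction A:
  Bonds broken (reactants):
    Br-Br: 1 × 198 = 198
    H-H: 1 × 453 = 453
    Σ(broken) = 651 kJ
  Bonds formed (products):
    H-Br: 2 × 361 = 722
    Σ(formed) = 722 kJ
  ΔH_A = 651 − 722 = −71 kJ
Reaction B:
  Bonds broken (reactants):
    C-C: 1 × 352 = 352
    C-H: 5 × 425 = 2125
    C-O: 1 × 353 = 353
    O-H: 1 × 469 = 469
    Σ(broken) = 3299 kJ
  Bonds formed (products):
    C-H: 4 × 425 = 1700
    C=C: 1 × 624 = 624
    O-H: 2 × 469 = 938
    Σ(formed) = 3262 kJ
  ΔH_B = 3299 − 3262 = +37 kJ
ΔH_A − ΔH_B = −108 kJ, so reaction A has the more negative ΔH; |ΔH_A − ΔH_B| = 108 kJ.

Reaction A, by 108 kJ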